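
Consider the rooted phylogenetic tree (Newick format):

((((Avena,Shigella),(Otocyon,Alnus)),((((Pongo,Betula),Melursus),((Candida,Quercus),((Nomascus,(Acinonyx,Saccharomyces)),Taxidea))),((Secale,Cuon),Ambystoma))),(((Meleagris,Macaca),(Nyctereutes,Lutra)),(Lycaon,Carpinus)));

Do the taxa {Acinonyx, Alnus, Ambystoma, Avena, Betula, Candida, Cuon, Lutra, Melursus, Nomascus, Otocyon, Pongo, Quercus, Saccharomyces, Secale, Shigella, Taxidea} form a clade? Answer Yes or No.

No

The MRCA of the listed taxa is the root, so the smallest clade containing them is the whole tree.
That clade also contains Carpinus, Lycaon, Macaca, Meleagris, Nyctereutes, which are not in the proposed group, so the group is not monophyletic.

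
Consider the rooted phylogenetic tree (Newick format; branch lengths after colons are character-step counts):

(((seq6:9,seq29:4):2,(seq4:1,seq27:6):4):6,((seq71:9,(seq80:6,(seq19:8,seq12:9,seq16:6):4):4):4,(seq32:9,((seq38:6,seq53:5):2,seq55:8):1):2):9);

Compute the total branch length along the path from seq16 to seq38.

The path runs seq16 → … → MRCA → … → seq38; the MRCA is the node subtending ((seq71,(seq80,(seq19,seq12,seq16))),(seq32,((seq38,seq53),seq55))).
Branch lengths along that path: 6 + 4 + 4 + 4 + 2 + 1 + 2 + 6 = 29.

29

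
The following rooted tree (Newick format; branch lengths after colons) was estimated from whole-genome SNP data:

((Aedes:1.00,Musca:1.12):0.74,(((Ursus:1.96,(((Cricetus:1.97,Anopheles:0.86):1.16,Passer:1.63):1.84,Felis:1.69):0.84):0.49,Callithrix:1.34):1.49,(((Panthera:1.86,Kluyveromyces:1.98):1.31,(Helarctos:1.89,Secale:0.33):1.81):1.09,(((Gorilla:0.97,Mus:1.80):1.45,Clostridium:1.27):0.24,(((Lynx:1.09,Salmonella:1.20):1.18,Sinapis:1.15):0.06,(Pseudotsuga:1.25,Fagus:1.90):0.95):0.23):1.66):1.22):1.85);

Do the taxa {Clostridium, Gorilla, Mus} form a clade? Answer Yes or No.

Yes

The most recent common ancestor of these taxa subtends ((Gorilla,Mus),Clostridium).
That clade has exactly 3 tips — every listed taxon and nothing else — so the group is monophyletic.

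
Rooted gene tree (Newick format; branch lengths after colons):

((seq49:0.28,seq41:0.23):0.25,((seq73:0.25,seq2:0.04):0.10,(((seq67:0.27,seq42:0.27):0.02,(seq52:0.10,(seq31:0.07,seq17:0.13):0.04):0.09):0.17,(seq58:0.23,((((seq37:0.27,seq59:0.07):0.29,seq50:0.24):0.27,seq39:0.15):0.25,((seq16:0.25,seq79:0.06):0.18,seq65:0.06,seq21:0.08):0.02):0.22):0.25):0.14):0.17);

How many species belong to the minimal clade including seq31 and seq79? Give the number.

14

The MRCA of seq31 and seq79 is the node subtending (((seq67,seq42),(seq52,(seq31,seq17))),(seq58,((((seq37,seq59),seq50),seq39),((seq16,seq79),seq65,seq21)))).
That clade contains 14 terminal taxa: seq16, seq17, seq21, seq31, seq37, seq39, seq42, seq50, seq52, seq58, seq59, seq65, seq67, seq79.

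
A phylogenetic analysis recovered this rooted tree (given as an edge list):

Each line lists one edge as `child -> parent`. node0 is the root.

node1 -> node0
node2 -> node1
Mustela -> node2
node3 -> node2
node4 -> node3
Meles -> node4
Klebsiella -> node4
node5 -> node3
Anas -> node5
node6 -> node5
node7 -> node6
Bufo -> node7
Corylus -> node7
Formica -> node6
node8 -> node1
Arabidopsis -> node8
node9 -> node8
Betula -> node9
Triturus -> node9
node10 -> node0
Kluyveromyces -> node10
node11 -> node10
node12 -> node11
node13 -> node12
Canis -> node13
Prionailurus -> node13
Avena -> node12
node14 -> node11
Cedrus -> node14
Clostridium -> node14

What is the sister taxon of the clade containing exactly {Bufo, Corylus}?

Formica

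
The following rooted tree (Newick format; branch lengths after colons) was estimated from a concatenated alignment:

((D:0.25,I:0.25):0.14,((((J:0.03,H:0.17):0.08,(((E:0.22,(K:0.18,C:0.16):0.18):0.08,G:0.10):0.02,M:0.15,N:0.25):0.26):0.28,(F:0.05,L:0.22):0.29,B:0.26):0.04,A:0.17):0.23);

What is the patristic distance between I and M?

1.35

The path runs I → … → MRCA → … → M; the MRCA is the root of the tree.
Branch lengths along that path: 0.25 + 0.14 + 0.23 + 0.04 + 0.28 + 0.26 + 0.15 = 1.35.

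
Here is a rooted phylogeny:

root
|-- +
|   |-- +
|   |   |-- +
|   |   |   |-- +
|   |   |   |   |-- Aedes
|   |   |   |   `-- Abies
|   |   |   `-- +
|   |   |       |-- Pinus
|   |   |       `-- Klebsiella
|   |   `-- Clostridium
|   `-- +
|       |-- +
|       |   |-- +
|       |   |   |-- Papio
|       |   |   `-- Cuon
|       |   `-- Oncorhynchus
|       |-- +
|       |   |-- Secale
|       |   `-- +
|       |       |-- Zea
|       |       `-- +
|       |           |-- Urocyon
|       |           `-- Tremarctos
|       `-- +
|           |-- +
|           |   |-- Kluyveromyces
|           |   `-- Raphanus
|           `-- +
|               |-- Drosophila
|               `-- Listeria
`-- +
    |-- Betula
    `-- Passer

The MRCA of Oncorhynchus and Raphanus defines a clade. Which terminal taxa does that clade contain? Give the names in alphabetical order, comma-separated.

Tracing Oncorhynchus: it sits inside ((Papio,Cuon),Oncorhynchus).
Tracing Raphanus: it sits inside (Kluyveromyces,Raphanus).
The smallest clade enclosing both is (((Papio,Cuon),Oncorhynchus),(Secale,(Zea,(Urocyon,Tremarctos))),((Kluyveromyces,Raphanus),(Drosophila,Listeria))); the answer is its 11 terminal taxa in alphabetical order.

Cuon, Drosophila, Kluyveromyces, Listeria, Oncorhynchus, Papio, Raphanus, Secale, Tremarctos, Urocyon, Zea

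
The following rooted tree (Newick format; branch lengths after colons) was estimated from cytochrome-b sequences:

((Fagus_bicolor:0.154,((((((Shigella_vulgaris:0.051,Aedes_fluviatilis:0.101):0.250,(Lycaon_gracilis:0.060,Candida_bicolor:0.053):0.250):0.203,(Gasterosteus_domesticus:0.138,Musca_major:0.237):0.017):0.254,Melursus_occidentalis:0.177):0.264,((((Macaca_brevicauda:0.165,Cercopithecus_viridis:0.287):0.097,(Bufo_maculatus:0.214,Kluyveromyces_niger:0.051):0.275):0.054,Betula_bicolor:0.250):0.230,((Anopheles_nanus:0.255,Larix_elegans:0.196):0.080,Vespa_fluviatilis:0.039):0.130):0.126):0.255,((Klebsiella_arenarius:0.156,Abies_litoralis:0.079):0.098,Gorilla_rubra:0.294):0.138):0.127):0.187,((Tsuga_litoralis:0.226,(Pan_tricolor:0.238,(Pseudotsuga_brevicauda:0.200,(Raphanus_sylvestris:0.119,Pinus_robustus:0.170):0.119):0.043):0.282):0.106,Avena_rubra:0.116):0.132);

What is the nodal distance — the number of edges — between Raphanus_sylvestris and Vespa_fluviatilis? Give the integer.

12

The MRCA of Raphanus_sylvestris and Vespa_fluviatilis is the root of the tree.
From Raphanus_sylvestris up to that node: 6 branches. From Vespa_fluviatilis up to the same node: 6 branches. Total: 6 + 6 = 12.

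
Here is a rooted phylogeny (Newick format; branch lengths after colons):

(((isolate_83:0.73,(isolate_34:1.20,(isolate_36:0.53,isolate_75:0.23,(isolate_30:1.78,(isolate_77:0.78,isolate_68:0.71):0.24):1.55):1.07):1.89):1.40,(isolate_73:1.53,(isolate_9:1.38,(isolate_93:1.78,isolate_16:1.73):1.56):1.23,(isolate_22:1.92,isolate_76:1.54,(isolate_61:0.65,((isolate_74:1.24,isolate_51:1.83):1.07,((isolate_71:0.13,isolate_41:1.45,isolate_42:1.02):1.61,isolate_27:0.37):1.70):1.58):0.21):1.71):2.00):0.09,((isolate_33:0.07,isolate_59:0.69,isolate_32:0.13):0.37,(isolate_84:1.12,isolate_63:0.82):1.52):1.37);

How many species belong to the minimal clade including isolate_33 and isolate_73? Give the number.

The MRCA of isolate_33 and isolate_73 is the root, so the clade is the entire tree.
That clade contains 25 terminal taxa: isolate_16, isolate_22, isolate_27, isolate_30, isolate_32, isolate_33, isolate_34, isolate_36, isolate_41, isolate_42, isolate_51, isolate_59, isolate_61, isolate_63, isolate_68, isolate_71, isolate_73, isolate_74, isolate_75, isolate_76, isolate_77, isolate_83, isolate_84, isolate_9, isolate_93.

25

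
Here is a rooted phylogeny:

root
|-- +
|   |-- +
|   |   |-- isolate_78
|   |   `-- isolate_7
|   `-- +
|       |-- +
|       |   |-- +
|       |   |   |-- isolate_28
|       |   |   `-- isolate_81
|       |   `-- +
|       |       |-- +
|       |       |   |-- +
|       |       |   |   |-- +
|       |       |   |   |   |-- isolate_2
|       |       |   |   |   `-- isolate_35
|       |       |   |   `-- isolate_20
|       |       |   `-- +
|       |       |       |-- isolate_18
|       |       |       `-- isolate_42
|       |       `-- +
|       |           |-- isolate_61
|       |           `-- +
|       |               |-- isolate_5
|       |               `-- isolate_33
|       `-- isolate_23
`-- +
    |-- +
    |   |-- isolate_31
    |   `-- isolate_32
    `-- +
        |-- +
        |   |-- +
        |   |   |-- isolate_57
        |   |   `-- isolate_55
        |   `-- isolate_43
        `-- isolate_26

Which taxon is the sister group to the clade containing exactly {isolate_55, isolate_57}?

The clade containing exactly {isolate_55, isolate_57} attaches to the tree at the node subtending ((isolate_57,isolate_55),isolate_43).
The other lineage descending from that same node — the sister group — is the single tip isolate_43.

isolate_43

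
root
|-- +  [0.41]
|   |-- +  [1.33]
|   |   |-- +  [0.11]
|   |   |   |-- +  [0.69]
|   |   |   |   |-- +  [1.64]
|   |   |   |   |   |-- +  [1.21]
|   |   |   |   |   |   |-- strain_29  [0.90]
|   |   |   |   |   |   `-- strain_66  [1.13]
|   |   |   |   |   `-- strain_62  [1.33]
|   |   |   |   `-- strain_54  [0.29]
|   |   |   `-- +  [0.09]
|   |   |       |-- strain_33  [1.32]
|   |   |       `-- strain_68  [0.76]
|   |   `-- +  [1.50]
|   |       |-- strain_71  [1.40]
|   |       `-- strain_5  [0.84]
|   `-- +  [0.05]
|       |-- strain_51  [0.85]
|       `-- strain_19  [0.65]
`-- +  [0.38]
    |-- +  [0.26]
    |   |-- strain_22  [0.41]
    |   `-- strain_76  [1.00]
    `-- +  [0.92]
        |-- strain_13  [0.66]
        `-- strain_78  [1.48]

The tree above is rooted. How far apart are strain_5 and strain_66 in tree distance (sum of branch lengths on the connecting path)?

7.12

The path runs strain_5 → … → MRCA → … → strain_66; the MRCA is the node subtending (((((strain_29,strain_66),strain_62),strain_54),(strain_33,strain_68)),(strain_71,strain_5)).
Branch lengths along that path: 0.84 + 1.50 + 0.11 + 0.69 + 1.64 + 1.21 + 1.13 = 7.12.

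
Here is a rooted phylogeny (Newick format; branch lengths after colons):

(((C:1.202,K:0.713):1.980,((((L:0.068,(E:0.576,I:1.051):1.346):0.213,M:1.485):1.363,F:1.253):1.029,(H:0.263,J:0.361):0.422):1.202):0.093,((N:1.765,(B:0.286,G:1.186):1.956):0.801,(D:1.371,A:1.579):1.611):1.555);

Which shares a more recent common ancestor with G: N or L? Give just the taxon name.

N

The MRCA of G and N subtends (N,(B,G)) (3 taxa).
The MRCA of G and L is the root, subtending the entire tree (14 taxa).
The first is nested inside the second, so G shares a more recent common ancestor with N.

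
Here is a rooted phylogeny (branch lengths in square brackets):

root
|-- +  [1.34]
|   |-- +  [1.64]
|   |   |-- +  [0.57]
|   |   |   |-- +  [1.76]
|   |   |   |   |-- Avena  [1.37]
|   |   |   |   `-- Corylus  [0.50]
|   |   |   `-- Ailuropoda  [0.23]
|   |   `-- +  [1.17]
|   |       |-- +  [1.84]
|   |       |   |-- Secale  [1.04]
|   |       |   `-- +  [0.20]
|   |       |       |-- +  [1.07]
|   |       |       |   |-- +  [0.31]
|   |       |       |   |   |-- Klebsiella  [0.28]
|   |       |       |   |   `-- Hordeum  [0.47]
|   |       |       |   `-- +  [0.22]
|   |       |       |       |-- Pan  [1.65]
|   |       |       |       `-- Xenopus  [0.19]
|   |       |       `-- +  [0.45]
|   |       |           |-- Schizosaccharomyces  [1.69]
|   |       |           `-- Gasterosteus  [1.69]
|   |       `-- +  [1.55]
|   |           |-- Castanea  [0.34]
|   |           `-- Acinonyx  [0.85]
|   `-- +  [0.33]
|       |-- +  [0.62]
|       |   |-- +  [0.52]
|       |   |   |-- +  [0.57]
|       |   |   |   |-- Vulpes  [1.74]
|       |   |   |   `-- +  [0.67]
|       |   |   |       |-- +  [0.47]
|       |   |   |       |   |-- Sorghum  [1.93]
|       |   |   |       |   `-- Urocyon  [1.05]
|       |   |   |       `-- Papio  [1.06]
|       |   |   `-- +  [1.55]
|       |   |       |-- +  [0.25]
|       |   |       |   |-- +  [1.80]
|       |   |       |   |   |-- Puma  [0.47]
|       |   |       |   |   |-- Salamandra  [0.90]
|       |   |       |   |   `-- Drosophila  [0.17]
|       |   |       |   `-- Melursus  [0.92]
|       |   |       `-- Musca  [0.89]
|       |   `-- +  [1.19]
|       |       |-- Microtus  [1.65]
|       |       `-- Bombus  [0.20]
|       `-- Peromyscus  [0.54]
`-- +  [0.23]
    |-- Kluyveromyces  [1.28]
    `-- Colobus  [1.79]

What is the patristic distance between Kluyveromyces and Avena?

8.19

The path runs Kluyveromyces → … → MRCA → … → Avena; the MRCA is the root of the tree.
Branch lengths along that path: 1.28 + 0.23 + 1.34 + 1.64 + 0.57 + 1.76 + 1.37 = 8.19.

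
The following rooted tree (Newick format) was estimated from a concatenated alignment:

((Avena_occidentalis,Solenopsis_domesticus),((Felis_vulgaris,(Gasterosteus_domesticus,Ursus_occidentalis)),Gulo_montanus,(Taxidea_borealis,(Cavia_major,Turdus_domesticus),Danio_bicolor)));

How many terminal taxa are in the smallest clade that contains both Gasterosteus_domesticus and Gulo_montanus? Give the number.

8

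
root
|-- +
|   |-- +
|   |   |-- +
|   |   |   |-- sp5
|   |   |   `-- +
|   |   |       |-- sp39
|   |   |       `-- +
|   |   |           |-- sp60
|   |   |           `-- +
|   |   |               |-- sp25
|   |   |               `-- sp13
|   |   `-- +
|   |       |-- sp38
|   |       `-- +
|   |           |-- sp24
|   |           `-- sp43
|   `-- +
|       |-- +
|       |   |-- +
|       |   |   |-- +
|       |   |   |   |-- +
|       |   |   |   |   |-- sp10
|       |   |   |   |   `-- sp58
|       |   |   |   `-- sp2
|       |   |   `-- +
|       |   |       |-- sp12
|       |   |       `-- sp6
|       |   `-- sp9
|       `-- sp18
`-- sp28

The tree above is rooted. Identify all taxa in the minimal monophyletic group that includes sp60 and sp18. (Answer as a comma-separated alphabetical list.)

sp10, sp12, sp13, sp18, sp2, sp24, sp25, sp38, sp39, sp43, sp5, sp58, sp6, sp60, sp9

Tracing sp60: it sits inside (sp60,(sp25,sp13)).
Tracing sp18: it sits inside (((((sp10,sp58),sp2),(sp12,sp6)),sp9),sp18).
The smallest clade enclosing both is (((sp5,(sp39,(sp60,(sp25,sp13)))),(sp38,(sp24,sp43))),(((((sp10,sp58),sp2),(sp12,sp6)),sp9),sp18)); the answer is its 15 terminal taxa in alphabetical order.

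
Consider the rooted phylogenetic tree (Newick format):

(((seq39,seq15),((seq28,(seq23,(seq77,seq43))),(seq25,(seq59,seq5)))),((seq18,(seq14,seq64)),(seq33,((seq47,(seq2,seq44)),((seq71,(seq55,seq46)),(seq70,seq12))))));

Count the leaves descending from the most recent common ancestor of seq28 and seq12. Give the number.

The MRCA of seq28 and seq12 is the root, so the clade is the entire tree.
That clade contains 21 terminal taxa: seq12, seq14, seq15, seq18, seq2, seq23, seq25, seq28, seq33, seq39, seq43, seq44, seq46, seq47, seq5, seq55, seq59, seq64, seq70, seq71, seq77.

21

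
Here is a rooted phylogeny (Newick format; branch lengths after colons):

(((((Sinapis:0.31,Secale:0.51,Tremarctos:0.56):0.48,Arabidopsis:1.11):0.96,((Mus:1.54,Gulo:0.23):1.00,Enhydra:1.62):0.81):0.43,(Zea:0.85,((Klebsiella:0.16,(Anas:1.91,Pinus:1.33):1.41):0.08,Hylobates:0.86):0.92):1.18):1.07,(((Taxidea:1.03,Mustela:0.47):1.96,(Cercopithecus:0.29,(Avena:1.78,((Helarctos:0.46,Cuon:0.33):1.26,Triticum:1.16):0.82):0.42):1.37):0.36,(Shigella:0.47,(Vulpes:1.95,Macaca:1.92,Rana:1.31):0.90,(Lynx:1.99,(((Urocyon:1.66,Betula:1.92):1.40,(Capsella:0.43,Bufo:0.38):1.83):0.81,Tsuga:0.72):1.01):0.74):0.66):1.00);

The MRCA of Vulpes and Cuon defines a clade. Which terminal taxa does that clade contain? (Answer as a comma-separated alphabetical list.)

Avena, Betula, Bufo, Capsella, Cercopithecus, Cuon, Helarctos, Lynx, Macaca, Mustela, Rana, Shigella, Taxidea, Triticum, Tsuga, Urocyon, Vulpes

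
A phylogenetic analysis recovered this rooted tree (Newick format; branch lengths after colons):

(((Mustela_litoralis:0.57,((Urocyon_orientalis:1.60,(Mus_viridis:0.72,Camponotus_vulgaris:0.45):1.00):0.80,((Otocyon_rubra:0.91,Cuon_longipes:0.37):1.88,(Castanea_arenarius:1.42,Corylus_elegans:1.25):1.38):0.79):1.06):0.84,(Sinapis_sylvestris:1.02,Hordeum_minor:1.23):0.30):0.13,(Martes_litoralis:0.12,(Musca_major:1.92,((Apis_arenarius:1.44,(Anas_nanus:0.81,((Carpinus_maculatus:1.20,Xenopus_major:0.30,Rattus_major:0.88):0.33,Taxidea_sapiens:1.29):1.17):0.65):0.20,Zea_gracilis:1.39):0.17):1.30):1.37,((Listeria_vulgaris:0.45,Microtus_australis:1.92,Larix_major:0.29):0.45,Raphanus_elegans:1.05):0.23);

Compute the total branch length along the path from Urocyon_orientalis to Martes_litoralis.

The path runs Urocyon_orientalis → … → MRCA → … → Martes_litoralis; the MRCA is the root of the tree.
Branch lengths along that path: 1.60 + 0.80 + 1.06 + 0.84 + 0.13 + 1.37 + 0.12 = 5.92.

5.92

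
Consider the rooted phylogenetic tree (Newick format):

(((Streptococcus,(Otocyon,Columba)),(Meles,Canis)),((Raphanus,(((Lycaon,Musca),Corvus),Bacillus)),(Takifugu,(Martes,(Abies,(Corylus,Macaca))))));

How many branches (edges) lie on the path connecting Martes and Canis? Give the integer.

7

The MRCA of Martes and Canis is the root of the tree.
From Martes up to that node: 4 branches. From Canis up to the same node: 3 branches. Total: 4 + 3 = 7.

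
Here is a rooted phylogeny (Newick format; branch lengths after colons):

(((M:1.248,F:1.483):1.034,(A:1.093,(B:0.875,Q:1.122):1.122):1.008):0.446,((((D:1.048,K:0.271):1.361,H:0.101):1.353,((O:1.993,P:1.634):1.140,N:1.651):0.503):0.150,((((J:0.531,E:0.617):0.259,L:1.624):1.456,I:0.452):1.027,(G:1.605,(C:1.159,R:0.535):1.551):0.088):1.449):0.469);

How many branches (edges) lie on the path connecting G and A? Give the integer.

7

The MRCA of G and A is the root of the tree.
From G up to that node: 4 branches. From A up to the same node: 3 branches. Total: 4 + 3 = 7.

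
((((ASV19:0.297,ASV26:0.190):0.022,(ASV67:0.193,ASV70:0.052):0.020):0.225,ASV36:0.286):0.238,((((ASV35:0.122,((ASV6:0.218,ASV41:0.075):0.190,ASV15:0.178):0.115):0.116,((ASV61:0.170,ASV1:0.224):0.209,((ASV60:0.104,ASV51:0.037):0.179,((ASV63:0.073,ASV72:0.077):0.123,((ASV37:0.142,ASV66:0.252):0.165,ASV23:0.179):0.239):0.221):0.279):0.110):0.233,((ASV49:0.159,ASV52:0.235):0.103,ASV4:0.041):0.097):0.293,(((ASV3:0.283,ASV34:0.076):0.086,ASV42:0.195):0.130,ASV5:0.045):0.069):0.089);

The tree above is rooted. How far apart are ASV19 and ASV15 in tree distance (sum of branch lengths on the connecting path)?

The path runs ASV19 → … → MRCA → … → ASV15; the MRCA is the root of the tree.
Branch lengths along that path: 0.297 + 0.022 + 0.225 + 0.238 + 0.089 + 0.293 + 0.233 + 0.116 + 0.115 + 0.178 = 1.806.

1.806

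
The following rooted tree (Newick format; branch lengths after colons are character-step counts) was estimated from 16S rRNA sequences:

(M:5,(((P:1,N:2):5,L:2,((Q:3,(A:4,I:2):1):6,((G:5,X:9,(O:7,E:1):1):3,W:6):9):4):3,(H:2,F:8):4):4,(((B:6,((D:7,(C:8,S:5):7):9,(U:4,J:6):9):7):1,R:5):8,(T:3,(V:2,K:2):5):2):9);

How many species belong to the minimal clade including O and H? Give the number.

The MRCA of O and H is the node subtending (((P,N),L,((Q,(A,I)),((G,X,(O,E)),W))),(H,F)).
That clade contains 13 terminal taxa: A, E, F, G, H, I, L, N, O, P, Q, W, X.

13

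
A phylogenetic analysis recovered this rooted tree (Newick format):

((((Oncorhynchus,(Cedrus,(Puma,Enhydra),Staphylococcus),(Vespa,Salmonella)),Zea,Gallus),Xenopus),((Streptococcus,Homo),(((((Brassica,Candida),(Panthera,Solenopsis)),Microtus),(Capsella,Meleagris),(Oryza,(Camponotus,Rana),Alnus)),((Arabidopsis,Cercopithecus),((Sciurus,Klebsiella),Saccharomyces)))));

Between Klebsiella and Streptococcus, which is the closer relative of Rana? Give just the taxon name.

Klebsiella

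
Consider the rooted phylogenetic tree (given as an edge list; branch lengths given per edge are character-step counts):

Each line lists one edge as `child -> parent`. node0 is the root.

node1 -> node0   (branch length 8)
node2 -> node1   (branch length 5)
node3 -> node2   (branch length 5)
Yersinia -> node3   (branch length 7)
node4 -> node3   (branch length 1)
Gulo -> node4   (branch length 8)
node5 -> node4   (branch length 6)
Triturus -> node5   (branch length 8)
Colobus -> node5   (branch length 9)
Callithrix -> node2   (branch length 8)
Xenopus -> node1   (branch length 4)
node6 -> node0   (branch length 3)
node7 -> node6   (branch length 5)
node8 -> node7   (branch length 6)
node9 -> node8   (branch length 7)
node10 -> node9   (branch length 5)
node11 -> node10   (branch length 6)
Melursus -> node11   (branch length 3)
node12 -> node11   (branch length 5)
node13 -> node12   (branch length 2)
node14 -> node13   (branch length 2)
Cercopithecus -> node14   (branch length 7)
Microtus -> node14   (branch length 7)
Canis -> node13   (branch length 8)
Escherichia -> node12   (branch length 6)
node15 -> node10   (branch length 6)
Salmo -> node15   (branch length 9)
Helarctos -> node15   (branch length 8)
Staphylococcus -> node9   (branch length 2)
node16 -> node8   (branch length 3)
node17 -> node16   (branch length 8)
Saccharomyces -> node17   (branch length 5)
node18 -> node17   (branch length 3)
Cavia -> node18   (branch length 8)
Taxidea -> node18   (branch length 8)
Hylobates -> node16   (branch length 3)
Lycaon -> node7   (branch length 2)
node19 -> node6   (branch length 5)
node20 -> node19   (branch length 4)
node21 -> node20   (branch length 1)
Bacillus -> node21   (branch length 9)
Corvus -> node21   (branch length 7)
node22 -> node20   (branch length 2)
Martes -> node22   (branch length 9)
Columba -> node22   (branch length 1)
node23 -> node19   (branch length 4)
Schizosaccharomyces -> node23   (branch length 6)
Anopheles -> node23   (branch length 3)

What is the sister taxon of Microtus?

Microtus attaches to the tree at the node subtending (Cercopithecus,Microtus).
The other lineage descending from that same node — the sister group — is the single tip Cercopithecus.

Cercopithecus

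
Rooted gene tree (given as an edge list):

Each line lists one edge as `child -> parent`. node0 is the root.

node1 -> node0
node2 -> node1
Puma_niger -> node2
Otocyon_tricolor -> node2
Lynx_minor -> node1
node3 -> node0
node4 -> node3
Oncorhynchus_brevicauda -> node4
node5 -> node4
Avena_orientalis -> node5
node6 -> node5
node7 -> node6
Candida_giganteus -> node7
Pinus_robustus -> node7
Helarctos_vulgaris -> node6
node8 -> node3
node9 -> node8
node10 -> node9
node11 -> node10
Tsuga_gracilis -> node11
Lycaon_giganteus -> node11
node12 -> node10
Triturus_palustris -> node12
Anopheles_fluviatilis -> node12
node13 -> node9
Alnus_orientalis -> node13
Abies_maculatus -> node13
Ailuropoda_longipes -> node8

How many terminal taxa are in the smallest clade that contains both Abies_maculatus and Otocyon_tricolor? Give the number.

15

The MRCA of Abies_maculatus and Otocyon_tricolor is the root, so the clade is the entire tree.
That clade contains 15 terminal taxa: Abies_maculatus, Ailuropoda_longipes, Alnus_orientalis, Anopheles_fluviatilis, Avena_orientalis, Candida_giganteus, Helarctos_vulgaris, Lycaon_giganteus, Lynx_minor, Oncorhynchus_brevicauda, Otocyon_tricolor, Pinus_robustus, Puma_niger, Triturus_palustris, Tsuga_gracilis.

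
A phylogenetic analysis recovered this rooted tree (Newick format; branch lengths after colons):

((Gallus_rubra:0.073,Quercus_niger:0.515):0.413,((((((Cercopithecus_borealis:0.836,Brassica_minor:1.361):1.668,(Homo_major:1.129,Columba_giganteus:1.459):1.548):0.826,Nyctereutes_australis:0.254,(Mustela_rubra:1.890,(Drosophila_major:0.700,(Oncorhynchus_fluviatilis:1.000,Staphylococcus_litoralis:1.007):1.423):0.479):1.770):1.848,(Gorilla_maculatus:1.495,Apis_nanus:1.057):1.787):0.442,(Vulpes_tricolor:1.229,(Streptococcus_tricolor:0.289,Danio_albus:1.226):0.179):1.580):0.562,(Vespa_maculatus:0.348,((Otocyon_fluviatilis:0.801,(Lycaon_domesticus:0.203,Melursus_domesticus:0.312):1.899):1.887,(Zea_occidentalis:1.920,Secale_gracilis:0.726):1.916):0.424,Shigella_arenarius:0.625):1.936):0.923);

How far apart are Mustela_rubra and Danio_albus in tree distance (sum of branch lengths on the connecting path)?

The path runs Mustela_rubra → … → MRCA → … → Danio_albus; the MRCA is the node subtending (((((Cercopithecus_borealis,Brassica_minor),(Homo_major,Columba_giganteus)),Nyctereutes_australis,(Mustela_rubra,(Drosophila_major,(Oncorhynchus_fluviatilis,Staphylococcus_litoralis)))),(Gorilla_maculatus,Apis_nanus)),(Vulpes_tricolor,(Streptococcus_tricolor,Danio_albus))).
Branch lengths along that path: 1.890 + 1.770 + 1.848 + 0.442 + 1.580 + 0.179 + 1.226 = 8.935.

8.935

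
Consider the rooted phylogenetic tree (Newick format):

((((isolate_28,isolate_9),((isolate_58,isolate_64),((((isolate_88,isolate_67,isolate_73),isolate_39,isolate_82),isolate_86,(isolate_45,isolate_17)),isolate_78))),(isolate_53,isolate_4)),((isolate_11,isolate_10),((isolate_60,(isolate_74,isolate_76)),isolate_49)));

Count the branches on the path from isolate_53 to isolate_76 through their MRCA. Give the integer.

The MRCA of isolate_53 and isolate_76 is the root of the tree.
From isolate_53 up to that node: 3 branches. From isolate_76 up to the same node: 5 branches. Total: 3 + 5 = 8.

8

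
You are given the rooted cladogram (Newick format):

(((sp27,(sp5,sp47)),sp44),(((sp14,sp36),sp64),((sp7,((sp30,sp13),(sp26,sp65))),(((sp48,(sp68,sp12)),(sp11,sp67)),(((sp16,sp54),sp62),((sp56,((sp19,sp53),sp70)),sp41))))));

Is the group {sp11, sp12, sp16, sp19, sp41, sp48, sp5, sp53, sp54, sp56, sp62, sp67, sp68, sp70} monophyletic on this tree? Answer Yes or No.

The MRCA of the listed taxa is the root, so the smallest clade containing them is the whole tree.
That clade also contains sp13, sp14, sp26, sp27, sp30, sp36, sp44, sp47, sp64, sp65, sp7, which are not in the proposed group, so the group is not monophyletic.

No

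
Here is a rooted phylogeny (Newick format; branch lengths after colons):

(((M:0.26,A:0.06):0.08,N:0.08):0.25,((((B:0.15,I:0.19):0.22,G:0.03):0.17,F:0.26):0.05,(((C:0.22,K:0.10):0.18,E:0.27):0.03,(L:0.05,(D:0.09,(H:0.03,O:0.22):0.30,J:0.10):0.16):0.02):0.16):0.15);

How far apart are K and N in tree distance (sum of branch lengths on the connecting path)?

0.95

The path runs K → … → MRCA → … → N; the MRCA is the root of the tree.
Branch lengths along that path: 0.10 + 0.18 + 0.03 + 0.16 + 0.15 + 0.25 + 0.08 = 0.95.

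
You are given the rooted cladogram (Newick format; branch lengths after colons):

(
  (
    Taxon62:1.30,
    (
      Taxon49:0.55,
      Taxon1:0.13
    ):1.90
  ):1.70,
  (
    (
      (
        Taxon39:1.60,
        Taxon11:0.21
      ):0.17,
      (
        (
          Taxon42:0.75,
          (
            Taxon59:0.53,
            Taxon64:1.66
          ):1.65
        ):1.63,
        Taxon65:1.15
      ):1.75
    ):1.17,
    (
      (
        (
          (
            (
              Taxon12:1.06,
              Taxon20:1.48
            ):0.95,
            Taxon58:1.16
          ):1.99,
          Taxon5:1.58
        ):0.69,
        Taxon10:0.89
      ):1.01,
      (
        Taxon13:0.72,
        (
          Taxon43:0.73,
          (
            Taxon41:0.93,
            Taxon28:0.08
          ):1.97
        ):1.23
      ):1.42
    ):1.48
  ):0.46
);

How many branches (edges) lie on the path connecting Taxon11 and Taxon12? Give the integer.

9

The MRCA of Taxon11 and Taxon12 is the node subtending (((Taxon39,Taxon11),((Taxon42,(Taxon59,Taxon64)),Taxon65)),(((((Taxon12,Taxon20),Taxon58),Taxon5),Taxon10),(Taxon13,(Taxon43,(Taxon41,Taxon28))))).
From Taxon11 up to that node: 3 branches. From Taxon12 up to the same node: 6 branches. Total: 3 + 6 = 9.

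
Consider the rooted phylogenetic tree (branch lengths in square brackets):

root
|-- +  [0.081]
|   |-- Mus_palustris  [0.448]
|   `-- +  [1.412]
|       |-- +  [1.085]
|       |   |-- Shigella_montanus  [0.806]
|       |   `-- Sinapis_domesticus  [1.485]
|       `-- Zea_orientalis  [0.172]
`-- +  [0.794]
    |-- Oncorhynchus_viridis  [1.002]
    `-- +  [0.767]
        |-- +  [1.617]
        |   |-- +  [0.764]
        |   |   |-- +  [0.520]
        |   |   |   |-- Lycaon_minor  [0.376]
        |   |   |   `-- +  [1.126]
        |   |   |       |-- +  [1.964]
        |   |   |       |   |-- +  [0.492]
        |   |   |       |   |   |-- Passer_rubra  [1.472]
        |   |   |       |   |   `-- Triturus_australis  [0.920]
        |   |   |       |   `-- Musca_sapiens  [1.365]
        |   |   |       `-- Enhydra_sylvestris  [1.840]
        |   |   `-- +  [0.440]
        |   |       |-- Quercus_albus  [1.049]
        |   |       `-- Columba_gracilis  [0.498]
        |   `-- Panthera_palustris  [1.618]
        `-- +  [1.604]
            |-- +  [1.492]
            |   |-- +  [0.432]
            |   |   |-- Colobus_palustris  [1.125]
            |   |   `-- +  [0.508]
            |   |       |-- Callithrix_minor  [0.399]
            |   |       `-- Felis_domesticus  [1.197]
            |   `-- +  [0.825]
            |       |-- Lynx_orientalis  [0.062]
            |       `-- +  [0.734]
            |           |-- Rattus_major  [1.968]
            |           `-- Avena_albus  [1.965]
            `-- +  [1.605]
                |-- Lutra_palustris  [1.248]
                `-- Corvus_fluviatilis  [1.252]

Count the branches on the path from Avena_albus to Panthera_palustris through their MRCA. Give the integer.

7

The MRCA of Avena_albus and Panthera_palustris is the node subtending ((((Lycaon_minor,(((Passer_rubra,Triturus_australis),Musca_sapiens),Enhydra_sylvestris)),(Quercus_albus,Columba_gracilis)),Panthera_palustris),(((Colobus_palustris,(Callithrix_minor,Felis_domesticus)),(Lynx_orientalis,(Rattus_major,Avena_albus))),(Lutra_palustris,Corvus_fluviatilis))).
From Avena_albus up to that node: 5 branches. From Panthera_palustris up to the same node: 2 branches. Total: 5 + 2 = 7.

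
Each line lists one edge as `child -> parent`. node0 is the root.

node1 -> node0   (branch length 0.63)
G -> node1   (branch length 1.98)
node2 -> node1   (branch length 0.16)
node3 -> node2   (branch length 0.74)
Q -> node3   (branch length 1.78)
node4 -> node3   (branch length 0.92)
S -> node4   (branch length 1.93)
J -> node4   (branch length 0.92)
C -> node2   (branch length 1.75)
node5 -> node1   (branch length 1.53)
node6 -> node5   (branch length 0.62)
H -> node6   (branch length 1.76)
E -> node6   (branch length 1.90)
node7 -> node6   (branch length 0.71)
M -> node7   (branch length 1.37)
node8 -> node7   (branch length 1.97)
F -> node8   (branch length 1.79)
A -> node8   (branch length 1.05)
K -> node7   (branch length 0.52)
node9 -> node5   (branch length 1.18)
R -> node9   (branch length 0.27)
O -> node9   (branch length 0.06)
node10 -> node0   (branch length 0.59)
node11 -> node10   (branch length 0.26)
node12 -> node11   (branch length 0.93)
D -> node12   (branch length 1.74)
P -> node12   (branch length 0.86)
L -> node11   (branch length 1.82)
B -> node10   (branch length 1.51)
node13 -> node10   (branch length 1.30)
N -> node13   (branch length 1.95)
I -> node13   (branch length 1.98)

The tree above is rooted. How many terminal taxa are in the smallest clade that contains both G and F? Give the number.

The MRCA of G and F is the node subtending (G,((Q,(S,J)),C),((H,E,(M,(F,A),K)),(R,O))).
That clade contains 13 terminal taxa: A, C, E, F, G, H, J, K, M, O, Q, R, S.

13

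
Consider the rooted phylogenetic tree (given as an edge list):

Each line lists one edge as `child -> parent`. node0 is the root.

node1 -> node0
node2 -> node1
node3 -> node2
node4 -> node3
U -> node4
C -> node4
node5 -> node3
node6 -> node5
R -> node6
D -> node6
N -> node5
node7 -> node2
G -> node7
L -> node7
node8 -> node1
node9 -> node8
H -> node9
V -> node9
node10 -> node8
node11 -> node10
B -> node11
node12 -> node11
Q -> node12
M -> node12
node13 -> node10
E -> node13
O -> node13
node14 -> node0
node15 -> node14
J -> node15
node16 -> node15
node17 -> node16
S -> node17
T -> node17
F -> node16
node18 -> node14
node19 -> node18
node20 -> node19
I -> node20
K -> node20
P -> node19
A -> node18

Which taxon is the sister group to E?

E attaches to the tree at the node subtending (E,O).
The other lineage descending from that same node — the sister group — is the single tip O.

O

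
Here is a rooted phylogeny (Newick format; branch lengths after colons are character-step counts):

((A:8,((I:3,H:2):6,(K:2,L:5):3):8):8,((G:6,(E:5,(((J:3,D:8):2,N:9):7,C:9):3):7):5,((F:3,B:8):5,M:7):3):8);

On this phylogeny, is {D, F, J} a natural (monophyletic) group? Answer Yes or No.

No

The MRCA of the listed taxa subtends ((G,(E,(((J,D),N),C))),((F,B),M)).
That clade also contains B, C, E, G, M, N, which are not in the proposed group, so the group is not monophyletic.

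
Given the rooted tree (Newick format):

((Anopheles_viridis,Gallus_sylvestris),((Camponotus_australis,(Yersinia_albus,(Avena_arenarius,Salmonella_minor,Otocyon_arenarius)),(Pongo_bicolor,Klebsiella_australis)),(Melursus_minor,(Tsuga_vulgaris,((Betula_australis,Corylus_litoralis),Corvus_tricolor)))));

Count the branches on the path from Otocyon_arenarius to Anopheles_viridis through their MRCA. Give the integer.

The MRCA of Otocyon_arenarius and Anopheles_viridis is the root of the tree.
From Otocyon_arenarius up to that node: 5 branches. From Anopheles_viridis up to the same node: 2 branches. Total: 5 + 2 = 7.

7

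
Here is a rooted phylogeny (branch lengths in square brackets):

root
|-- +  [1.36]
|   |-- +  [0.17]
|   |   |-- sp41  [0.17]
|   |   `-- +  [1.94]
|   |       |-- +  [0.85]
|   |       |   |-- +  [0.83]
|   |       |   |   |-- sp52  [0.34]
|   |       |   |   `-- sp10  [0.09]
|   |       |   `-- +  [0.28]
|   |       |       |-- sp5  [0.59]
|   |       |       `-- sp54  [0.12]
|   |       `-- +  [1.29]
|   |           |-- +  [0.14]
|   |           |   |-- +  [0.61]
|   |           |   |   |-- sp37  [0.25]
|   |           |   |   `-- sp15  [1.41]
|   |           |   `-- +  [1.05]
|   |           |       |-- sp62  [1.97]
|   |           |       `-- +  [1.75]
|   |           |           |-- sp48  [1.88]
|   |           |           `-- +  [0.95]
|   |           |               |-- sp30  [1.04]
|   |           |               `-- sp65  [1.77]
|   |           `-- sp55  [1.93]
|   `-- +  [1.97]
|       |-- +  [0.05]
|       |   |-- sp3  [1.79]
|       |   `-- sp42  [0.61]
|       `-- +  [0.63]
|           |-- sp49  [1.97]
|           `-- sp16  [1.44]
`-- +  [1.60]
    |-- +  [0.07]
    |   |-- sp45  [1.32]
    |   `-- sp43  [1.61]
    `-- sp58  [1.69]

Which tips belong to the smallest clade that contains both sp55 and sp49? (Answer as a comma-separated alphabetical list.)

Tracing sp55: it sits inside (((sp37,sp15),(sp62,(sp48,(sp30,sp65)))),sp55).
Tracing sp49: it sits inside (sp49,sp16).
The smallest clade enclosing both is ((sp41,(((sp52,sp10),(sp5,sp54)),(((sp37,sp15),(sp62,(sp48,(sp30,sp65)))),sp55))),((sp3,sp42),(sp49,sp16))); the answer is its 16 terminal taxa in alphabetical order.

sp10, sp15, sp16, sp3, sp30, sp37, sp41, sp42, sp48, sp49, sp5, sp52, sp54, sp55, sp62, sp65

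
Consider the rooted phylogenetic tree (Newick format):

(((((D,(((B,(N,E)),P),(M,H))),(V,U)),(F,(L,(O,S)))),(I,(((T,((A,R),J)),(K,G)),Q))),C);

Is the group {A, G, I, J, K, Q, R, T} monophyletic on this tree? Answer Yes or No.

The most recent common ancestor of these taxa subtends (I,(((T,((A,R),J)),(K,G)),Q)).
That clade has exactly 8 tips — every listed taxon and nothing else — so the group is monophyletic.

Yes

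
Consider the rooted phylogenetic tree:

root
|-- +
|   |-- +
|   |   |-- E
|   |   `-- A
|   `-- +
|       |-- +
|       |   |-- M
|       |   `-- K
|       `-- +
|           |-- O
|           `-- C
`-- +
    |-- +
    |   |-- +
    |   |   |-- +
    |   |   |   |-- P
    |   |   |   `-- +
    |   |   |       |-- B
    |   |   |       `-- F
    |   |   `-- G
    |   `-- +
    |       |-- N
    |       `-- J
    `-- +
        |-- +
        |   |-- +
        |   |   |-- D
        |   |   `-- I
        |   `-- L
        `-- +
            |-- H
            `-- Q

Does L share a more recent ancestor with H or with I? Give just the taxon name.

The MRCA of L and I subtends ((D,I),L) (3 taxa).
The MRCA of L and H subtends (((D,I),L),(H,Q)) (5 taxa).
The first is nested inside the second, so L shares a more recent common ancestor with I.

I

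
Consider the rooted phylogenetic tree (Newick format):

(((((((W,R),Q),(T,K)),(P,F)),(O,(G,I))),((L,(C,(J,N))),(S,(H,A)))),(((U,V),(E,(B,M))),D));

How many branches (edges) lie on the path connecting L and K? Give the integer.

The MRCA of L and K is the node subtending ((((((W,R),Q),(T,K)),(P,F)),(O,(G,I))),((L,(C,(J,N))),(S,(H,A)))).
From L up to that node: 3 branches. From K up to the same node: 5 branches. Total: 3 + 5 = 8.

8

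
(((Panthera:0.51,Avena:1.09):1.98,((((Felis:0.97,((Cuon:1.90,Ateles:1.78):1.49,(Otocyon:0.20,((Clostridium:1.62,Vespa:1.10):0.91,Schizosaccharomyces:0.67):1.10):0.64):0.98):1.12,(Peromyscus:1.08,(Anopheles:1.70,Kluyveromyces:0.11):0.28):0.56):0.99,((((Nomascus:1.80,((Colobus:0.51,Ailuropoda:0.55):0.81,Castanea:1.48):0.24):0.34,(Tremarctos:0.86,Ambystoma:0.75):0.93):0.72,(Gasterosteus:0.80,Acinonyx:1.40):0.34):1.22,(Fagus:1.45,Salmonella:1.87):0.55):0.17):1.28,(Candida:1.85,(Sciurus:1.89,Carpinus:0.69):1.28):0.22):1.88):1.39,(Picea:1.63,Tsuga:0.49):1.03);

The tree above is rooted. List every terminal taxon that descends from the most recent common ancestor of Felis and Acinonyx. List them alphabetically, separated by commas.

Tracing Felis: it sits inside (Felis,((Cuon,Ateles),(Otocyon,((Clostridium,Vespa),Schizosaccharomyces)))).
Tracing Acinonyx: it sits inside (Gasterosteus,Acinonyx).
The smallest clade enclosing both is (((Felis,((Cuon,Ateles),(Otocyon,((Clostridium,Vespa),Schizosaccharomyces)))),(Peromyscus,(Anopheles,Kluyveromyces))),((((Nomascus,((Colobus,Ailuropoda),Castanea)),(Tremarctos,Ambystoma)),(Gasterosteus,Acinonyx)),(Fagus,Salmonella))); the answer is its 20 terminal taxa in alphabetical order.

Acinonyx, Ailuropoda, Ambystoma, Anopheles, Ateles, Castanea, Clostridium, Colobus, Cuon, Fagus, Felis, Gasterosteus, Kluyveromyces, Nomascus, Otocyon, Peromyscus, Salmonella, Schizosaccharomyces, Tremarctos, Vespa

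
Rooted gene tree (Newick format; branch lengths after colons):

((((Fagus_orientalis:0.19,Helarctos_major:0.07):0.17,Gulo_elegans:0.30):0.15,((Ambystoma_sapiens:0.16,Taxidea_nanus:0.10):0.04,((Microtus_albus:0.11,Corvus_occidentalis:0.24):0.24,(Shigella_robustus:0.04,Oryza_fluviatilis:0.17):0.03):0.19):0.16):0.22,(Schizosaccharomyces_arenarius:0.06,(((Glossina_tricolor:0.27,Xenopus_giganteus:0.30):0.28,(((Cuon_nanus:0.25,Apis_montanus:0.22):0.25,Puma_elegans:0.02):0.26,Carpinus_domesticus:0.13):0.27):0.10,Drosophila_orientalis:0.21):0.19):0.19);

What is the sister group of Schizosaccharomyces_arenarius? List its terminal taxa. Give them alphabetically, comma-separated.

Apis_montanus, Carpinus_domesticus, Cuon_nanus, Drosophila_orientalis, Glossina_tricolor, Puma_elegans, Xenopus_giganteus

Schizosaccharomyces_arenarius attaches to the tree at the node subtending (Schizosaccharomyces_arenarius,(((Glossina_tricolor,Xenopus_giganteus),(((Cuon_nanus,Apis_montanus),Puma_elegans),Carpinus_domesticus)),Drosophila_orientalis)).
The other lineage descending from that same node — the sister group — is (((Glossina_tricolor,Xenopus_giganteus),(((Cuon_nanus,Apis_montanus),Puma_elegans),Carpinus_domesticus)),Drosophila_orientalis); its 7 tips in alphabetical order are the answer.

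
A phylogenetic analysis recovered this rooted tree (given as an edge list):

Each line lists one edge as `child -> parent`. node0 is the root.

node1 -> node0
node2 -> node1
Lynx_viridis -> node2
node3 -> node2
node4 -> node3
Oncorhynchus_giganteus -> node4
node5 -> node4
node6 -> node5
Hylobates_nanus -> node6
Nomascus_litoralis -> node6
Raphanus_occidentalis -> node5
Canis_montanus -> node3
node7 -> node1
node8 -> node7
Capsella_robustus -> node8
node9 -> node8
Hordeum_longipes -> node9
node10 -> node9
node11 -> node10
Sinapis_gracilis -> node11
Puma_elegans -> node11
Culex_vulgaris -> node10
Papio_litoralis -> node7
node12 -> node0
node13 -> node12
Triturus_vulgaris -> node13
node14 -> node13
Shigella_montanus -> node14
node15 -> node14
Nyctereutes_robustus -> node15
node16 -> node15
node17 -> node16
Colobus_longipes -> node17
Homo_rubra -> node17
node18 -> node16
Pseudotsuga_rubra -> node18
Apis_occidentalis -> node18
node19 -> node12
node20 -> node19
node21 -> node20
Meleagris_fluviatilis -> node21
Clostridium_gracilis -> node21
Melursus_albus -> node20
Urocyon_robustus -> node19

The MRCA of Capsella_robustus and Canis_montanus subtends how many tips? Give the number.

12

The MRCA of Capsella_robustus and Canis_montanus is the node subtending ((Lynx_viridis,((Oncorhynchus_giganteus,((Hylobates_nanus,Nomascus_litoralis),Raphanus_occidentalis)),Canis_montanus)),((Capsella_robustus,(Hordeum_longipes,((Sinapis_gracilis,Puma_elegans),Culex_vulgaris))),Papio_litoralis)).
That clade contains 12 terminal taxa: Canis_montanus, Capsella_robustus, Culex_vulgaris, Hordeum_longipes, Hylobates_nanus, Lynx_viridis, Nomascus_litoralis, Oncorhynchus_giganteus, Papio_litoralis, Puma_elegans, Raphanus_occidentalis, Sinapis_gracilis.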